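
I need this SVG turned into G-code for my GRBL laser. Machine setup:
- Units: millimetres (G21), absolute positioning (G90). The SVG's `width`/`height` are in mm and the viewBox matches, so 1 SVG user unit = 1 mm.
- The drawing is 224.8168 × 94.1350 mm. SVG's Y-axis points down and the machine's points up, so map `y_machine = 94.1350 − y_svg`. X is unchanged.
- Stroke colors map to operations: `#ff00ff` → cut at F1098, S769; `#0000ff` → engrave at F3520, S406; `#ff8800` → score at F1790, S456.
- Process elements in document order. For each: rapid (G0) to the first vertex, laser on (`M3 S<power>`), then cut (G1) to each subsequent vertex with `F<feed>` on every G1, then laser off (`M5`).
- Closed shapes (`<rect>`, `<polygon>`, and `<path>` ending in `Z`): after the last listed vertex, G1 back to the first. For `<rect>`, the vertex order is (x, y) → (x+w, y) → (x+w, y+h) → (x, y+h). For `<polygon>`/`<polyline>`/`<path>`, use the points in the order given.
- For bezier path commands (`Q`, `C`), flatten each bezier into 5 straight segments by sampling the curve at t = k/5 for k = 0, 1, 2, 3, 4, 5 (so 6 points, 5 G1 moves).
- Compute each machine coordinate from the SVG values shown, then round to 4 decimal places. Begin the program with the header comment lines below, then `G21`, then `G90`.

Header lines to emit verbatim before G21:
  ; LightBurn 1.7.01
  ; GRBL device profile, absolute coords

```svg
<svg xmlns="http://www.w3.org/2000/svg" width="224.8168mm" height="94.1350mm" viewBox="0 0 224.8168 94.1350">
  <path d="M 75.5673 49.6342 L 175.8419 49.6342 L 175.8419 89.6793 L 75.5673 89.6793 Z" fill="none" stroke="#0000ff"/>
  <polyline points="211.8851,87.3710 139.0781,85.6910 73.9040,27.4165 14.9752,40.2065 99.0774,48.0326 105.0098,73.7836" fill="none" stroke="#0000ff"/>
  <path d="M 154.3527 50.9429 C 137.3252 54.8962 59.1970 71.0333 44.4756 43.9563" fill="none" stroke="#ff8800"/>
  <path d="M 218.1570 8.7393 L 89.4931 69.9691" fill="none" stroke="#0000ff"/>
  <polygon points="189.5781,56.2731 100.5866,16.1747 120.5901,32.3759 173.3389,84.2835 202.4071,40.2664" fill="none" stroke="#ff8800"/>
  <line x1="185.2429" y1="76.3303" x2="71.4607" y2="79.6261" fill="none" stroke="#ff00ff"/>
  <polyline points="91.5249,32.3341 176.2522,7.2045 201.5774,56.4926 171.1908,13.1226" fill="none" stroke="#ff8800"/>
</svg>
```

; LightBurn 1.7.01
; GRBL device profile, absolute coords
G21
G90
G0 X75.5673 Y44.5008
M3 S406
G1 X175.8419 Y44.5008 F3520
G1 X175.8419 Y4.4557 F3520
G1 X75.5673 Y4.4557 F3520
G1 X75.5673 Y44.5008 F3520
M5
G0 X211.8851 Y6.7640
M3 S406
G1 X139.0781 Y8.4440 F3520
G1 X73.9040 Y66.7185 F3520
G1 X14.9752 Y53.9285 F3520
G1 X99.0774 Y46.1024 F3520
G1 X105.0098 Y20.3514 F3520
M5
G0 X154.3527 Y43.1921
M3 S456
G1 X137.8002 Y39.8012 F1790
G1 X112.5598 Y36.1454 F1790
G1 X84.6081 Y34.8836 F1790
G1 X59.9212 Y38.6750 F1790
G1 X44.4756 Y50.1787 F1790
M5
G0 X218.1570 Y85.3957
M3 S406
G1 X89.4931 Y24.1659 F3520
M5
G0 X189.5781 Y37.8619
M3 S456
G1 X100.5866 Y77.9603 F1790
G1 X120.5901 Y61.7591 F1790
G1 X173.3389 Y9.8515 F1790
G1 X202.4071 Y53.8686 F1790
G1 X189.5781 Y37.8619 F1790
M5
G0 X185.2429 Y17.8047
M3 S769
G1 X71.4607 Y14.5089 F1098
M5
G0 X91.5249 Y61.8009
M3 S456
G1 X176.2522 Y86.9305 F1790
G1 X201.5774 Y37.6424 F1790
G1 X171.1908 Y81.0124 F1790
M5

viewBox `0 0 224.8168 94.1350` with mm width/height → 1 unit = 1 mm. Flip: y_m = 94.1350 − y_svg.

**Shape 1** — `<path>` rectangle, stroke `#0000ff` → engrave (S406, F3520). Machine vertices: (75.5673,44.5008) → (175.8419,44.5008) → (175.8419,4.4557) → (75.5673,4.4557) → (75.5673,44.5008). Closed: final G1 returns to the first vertex.

**Shape 2** — `<polyline>` open polyline, stroke `#0000ff` → engrave (S406, F3520). Machine vertices: (211.8851,6.7640) → (139.0781,8.4440) → (73.9040,66.7185) → (14.9752,53.9285) → (99.0774,46.1024) → (105.0098,20.3514). Open path.

**Shape 3** — `<path>` cubic bezier, stroke `#ff8800` → score (S456, F1790). Control points (SVG): P0=(154.3527,50.9429), P1=(137.3252,54.8962), P2=(59.1970,71.0333), P3=(44.4756,43.9563); sampled at t=k/5. Machine vertices: (154.3527,43.1921) → (137.8002,39.8012) → (112.5598,36.1454) → (84.6081,34.8836) → (59.9212,38.6750) → (44.4756,50.1787). Open path.

**Shape 4** — `<path>` line segment, stroke `#0000ff` → engrave (S406, F3520). Machine vertices: (218.1570,85.3957) → (89.4931,24.1659). Open path.

**Shape 5** — `<polygon>` closed polygon, stroke `#ff8800` → score (S456, F1790). Machine vertices: (189.5781,37.8619) → (100.5866,77.9603) → (120.5901,61.7591) → (173.3389,9.8515) → (202.4071,53.8686) → (189.5781,37.8619). Closed: final G1 returns to the first vertex.

**Shape 6** — `<line>` line segment, stroke `#ff00ff` → cut (S769, F1098). Machine vertices: (185.2429,17.8047) → (71.4607,14.5089). Open path.

**Shape 7** — `<polyline>` open polyline, stroke `#ff8800` → score (S456, F1790). Machine vertices: (91.5249,61.8009) → (176.2522,86.9305) → (201.5774,37.6424) → (171.1908,81.0124). Open path.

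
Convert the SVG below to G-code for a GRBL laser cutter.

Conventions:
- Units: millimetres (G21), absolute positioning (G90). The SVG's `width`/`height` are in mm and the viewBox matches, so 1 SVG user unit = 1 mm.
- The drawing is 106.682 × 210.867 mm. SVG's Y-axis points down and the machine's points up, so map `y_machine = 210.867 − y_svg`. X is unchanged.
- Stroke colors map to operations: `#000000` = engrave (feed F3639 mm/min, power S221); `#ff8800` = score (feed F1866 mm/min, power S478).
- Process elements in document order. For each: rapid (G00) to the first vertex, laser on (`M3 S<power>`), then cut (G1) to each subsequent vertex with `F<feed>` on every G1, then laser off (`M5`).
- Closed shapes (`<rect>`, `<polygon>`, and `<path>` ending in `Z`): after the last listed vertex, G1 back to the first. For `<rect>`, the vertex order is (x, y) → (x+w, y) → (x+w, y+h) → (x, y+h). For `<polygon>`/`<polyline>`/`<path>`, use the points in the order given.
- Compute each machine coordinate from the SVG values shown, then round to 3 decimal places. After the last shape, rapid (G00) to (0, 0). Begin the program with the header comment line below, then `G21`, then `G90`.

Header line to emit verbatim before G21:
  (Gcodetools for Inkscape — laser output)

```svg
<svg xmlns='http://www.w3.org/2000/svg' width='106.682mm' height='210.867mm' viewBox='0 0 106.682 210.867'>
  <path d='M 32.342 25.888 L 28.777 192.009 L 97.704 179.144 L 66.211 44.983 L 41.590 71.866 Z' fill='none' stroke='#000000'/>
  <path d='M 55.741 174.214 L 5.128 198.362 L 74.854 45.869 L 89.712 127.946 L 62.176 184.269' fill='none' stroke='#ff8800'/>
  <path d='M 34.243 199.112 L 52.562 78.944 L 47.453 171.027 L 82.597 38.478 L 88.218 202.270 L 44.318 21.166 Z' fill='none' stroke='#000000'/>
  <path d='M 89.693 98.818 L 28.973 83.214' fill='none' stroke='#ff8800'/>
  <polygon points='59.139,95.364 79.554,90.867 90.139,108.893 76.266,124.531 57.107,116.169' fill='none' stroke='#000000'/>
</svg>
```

1 u = 1 mm; y_m = 210.867 − y.

[1] `<path>` closed polygon, #000000→engrave S221 F3639: (32.342,184.979) → (28.777,18.858) → (97.704,31.723) → (66.211,165.884) → (41.590,139.001) → (32.342,184.979) (closed)

[2] `<path>` open polyline, #ff8800→score S478 F1866: (55.741,36.653) → (5.128,12.505) → (74.854,164.998) → (89.712,82.921) → (62.176,26.598)

[3] `<path>` closed polygon, #000000→engrave S221 F3639: (34.243,11.755) → (52.562,131.923) → (47.453,39.840) → (82.597,172.389) → (88.218,8.597) → (44.318,189.701) → (34.243,11.755) (closed)

[4] `<path>` line segment, #ff8800→score S478 F1866: (89.693,112.049) → (28.973,127.653)

[5] `<polygon>` regular polygon, #000000→engrave S221 F3639: (59.139,115.503) → (79.554,120.000) → (90.139,101.974) → (76.266,86.336) → (57.107,94.698) → (59.139,115.503) (closed)

(Gcodetools for Inkscape — laser output)
G21
G90
G00 X32.342 Y184.979
M3 S221
G1 X28.777 Y18.858 F3639
G1 X97.704 Y31.723 F3639
G1 X66.211 Y165.884 F3639
G1 X41.590 Y139.001 F3639
G1 X32.342 Y184.979 F3639
M5
G00 X55.741 Y36.653
M3 S478
G1 X5.128 Y12.505 F1866
G1 X74.854 Y164.998 F1866
G1 X89.712 Y82.921 F1866
G1 X62.176 Y26.598 F1866
M5
G00 X34.243 Y11.755
M3 S221
G1 X52.562 Y131.923 F3639
G1 X47.453 Y39.840 F3639
G1 X82.597 Y172.389 F3639
G1 X88.218 Y8.597 F3639
G1 X44.318 Y189.701 F3639
G1 X34.243 Y11.755 F3639
M5
G00 X89.693 Y112.049
M3 S478
G1 X28.973 Y127.653 F1866
M5
G00 X59.139 Y115.503
M3 S221
G1 X79.554 Y120.000 F3639
G1 X90.139 Y101.974 F3639
G1 X76.266 Y86.336 F3639
G1 X57.107 Y94.698 F3639
G1 X59.139 Y115.503 F3639
M5
G00 X0.000 Y0.000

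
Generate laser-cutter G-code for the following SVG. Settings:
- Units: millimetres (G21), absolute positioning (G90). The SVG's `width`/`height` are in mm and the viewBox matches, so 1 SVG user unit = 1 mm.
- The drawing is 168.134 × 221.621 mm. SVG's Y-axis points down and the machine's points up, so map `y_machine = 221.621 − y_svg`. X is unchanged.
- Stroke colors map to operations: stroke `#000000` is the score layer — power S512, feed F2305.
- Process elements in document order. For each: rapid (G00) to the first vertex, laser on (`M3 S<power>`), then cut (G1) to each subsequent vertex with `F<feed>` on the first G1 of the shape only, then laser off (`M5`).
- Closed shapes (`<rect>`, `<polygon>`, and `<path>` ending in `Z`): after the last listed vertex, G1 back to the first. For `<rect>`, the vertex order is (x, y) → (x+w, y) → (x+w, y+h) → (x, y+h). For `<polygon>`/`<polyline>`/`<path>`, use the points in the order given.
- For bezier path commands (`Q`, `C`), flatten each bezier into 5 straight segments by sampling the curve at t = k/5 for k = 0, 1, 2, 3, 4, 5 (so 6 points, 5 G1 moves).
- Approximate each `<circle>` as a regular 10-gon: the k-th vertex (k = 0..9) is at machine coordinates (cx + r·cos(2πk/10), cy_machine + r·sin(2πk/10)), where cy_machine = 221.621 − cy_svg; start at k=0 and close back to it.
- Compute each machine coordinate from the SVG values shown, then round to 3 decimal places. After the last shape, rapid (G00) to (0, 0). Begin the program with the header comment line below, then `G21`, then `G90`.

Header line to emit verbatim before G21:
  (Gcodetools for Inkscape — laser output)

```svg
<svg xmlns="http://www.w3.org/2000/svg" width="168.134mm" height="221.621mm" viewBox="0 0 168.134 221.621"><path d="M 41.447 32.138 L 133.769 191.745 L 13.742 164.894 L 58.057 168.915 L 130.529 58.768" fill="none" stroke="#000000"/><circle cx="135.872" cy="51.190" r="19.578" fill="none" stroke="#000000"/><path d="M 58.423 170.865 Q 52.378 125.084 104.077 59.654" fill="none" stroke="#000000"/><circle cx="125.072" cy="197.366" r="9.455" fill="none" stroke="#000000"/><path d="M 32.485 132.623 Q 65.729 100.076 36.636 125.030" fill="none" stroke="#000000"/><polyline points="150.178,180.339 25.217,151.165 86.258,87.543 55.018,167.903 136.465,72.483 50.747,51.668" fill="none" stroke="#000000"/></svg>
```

viewBox `0 0 168.134 221.621` with mm width/height → 1 unit = 1 mm. Flip: y_m = 221.621 − y_svg.

**Shape 1** — `<path>` open polyline, stroke `#000000` → score (S512, F2305). Machine vertices: (41.447,189.483) → (133.769,29.876) → (13.742,56.727) → (58.057,52.706) → (130.529,162.853). Open path.

**Shape 2** — `<circle>` circle, stroke `#000000` → score (S512, F2305). Machine vertices: (155.450,170.431) → (151.711,181.939) → (141.922,189.051) → (129.822,189.051) → (120.033,181.939) → (116.294,170.431) → (120.033,158.923) → (129.822,151.811) → (141.922,151.811) → (151.711,158.923) → (155.450,170.431). Closed: final G1 returns to the first vertex.

**Shape 3** — `<path>` quadratic bezier, stroke `#000000` → score (S512, F2305). Control points (SVG): P0=(58.423,170.865), P1=(52.378,125.084), P2=(104.077,59.654); sampled at t=k/5. Machine vertices: (58.423,50.756) → (58.315,69.854) → (62.826,90.525) → (71.957,112.767) → (85.707,136.581) → (104.077,161.967). Open path.

**Shape 4** — `<circle>` circle, stroke `#000000` → score (S512, F2305). Machine vertices: (134.527,24.255) → (132.721,29.813) → (127.994,33.247) → (122.150,33.247) → (117.423,29.813) → (115.617,24.255) → (117.423,18.697) → (122.150,15.263) → (127.994,15.263) → (132.721,18.697) → (134.527,24.255). Closed: final G1 returns to the first vertex.

**Shape 5** — `<path>` quadratic bezier, stroke `#000000` → score (S512, F2305). Control points (SVG): P0=(32.485,132.623), P1=(65.729,100.076), P2=(36.636,125.030); sampled at t=k/5. Machine vertices: (32.485,88.998) → (43.289,99.717) → (49.106,105.835) → (49.936,107.354) → (45.780,104.273) → (36.636,96.591). Open path.

**Shape 6** — `<polyline>` open polyline, stroke `#000000` → score (S512, F2305). Machine vertices: (150.178,41.282) → (25.217,70.456) → (86.258,134.078) → (55.018,53.718) → (136.465,149.138) → (50.747,169.953). Open path.

(Gcodetools for Inkscape — laser output)
G21
G90
G00 X41.447 Y189.483
M3 S512
G1 X133.769 Y29.876 F2305
G1 X13.742 Y56.727
G1 X58.057 Y52.706
G1 X130.529 Y162.853
M5
G00 X155.450 Y170.431
M3 S512
G1 X151.711 Y181.939 F2305
G1 X141.922 Y189.051
G1 X129.822 Y189.051
G1 X120.033 Y181.939
G1 X116.294 Y170.431
G1 X120.033 Y158.923
G1 X129.822 Y151.811
G1 X141.922 Y151.811
G1 X151.711 Y158.923
G1 X155.450 Y170.431
M5
G00 X58.423 Y50.756
M3 S512
G1 X58.315 Y69.854 F2305
G1 X62.826 Y90.525
G1 X71.957 Y112.767
G1 X85.707 Y136.581
G1 X104.077 Y161.967
M5
G00 X134.527 Y24.255
M3 S512
G1 X132.721 Y29.813 F2305
G1 X127.994 Y33.247
G1 X122.150 Y33.247
G1 X117.423 Y29.813
G1 X115.617 Y24.255
G1 X117.423 Y18.697
G1 X122.150 Y15.263
G1 X127.994 Y15.263
G1 X132.721 Y18.697
G1 X134.527 Y24.255
M5
G00 X32.485 Y88.998
M3 S512
G1 X43.289 Y99.717 F2305
G1 X49.106 Y105.835
G1 X49.936 Y107.354
G1 X45.780 Y104.273
G1 X36.636 Y96.591
M5
G00 X150.178 Y41.282
M3 S512
G1 X25.217 Y70.456 F2305
G1 X86.258 Y134.078
G1 X55.018 Y53.718
G1 X136.465 Y149.138
G1 X50.747 Y169.953
M5
G00 X0.000 Y0.000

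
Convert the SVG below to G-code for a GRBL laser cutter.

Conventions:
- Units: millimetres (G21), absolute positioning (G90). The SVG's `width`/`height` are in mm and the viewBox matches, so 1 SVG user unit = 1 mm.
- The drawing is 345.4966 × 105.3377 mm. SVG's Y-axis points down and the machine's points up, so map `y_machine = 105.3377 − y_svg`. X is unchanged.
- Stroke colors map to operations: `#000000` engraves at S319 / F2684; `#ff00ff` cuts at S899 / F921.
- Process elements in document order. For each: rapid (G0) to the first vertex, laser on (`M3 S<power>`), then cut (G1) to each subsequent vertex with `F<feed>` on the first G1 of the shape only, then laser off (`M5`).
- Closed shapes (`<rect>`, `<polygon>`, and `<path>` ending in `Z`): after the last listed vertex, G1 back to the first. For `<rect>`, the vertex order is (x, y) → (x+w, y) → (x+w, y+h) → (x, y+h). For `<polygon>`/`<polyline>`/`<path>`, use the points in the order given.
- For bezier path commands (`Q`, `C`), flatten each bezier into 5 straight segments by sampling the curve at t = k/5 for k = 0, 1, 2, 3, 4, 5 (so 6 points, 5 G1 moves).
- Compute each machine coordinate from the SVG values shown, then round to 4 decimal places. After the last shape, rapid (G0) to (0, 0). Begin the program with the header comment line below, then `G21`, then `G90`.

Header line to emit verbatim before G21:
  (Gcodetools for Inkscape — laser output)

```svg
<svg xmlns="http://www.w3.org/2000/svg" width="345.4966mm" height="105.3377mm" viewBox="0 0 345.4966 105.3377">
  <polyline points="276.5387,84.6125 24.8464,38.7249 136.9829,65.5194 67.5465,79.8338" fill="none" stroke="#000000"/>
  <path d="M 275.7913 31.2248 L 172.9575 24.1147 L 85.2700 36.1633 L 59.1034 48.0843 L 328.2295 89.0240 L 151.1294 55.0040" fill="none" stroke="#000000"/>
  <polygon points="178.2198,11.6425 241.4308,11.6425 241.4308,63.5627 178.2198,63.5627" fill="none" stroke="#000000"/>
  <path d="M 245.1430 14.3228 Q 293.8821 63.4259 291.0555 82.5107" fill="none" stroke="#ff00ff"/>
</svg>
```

Since the viewBox matches the mm dimensions, user units are millimetres directly. The only transform is the Y-flip y_m = 105.3377 − y_svg.

Shape 1 is a open polyline drawn with `<polyline>`. Its stroke #000000 means engrave at S319, F2684. After flipping Y the toolpath is (276.5387,20.7252) → (24.8464,66.6128) → (136.9829,39.8183) → (67.5465,25.5039).

Shape 2 is a open polyline drawn with `<path>`. Its stroke #000000 means engrave at S319, F2684. After flipping Y the toolpath is (275.7913,74.1129) → (172.9575,81.2230) → (85.2700,69.1744) → (59.1034,57.2534) → (328.2295,16.3137) → (151.1294,50.3337).

Shape 3 is a rectangle drawn with `<polygon>`. Its stroke #000000 means engrave at S319, F2684. After flipping Y the toolpath is (178.2198,93.6952) → (241.4308,93.6952) → (241.4308,41.7750) → (178.2198,41.7750) → (178.2198,93.6952), returning to the start.

Shape 4 is a quadratic bezier drawn with `<path>`. Its stroke #ff00ff means cut at S899, F921. After flipping Y the toolpath is (245.1430,91.0149) → (262.5760,72.5744) → (275.8838,56.5353) → (285.0663,42.8978) → (290.1235,31.6617) → (291.0555,22.8270).

(Gcodetools for Inkscape — laser output)
G21
G90
G0 X276.5387 Y20.7252
M3 S319
G1 X24.8464 Y66.6128 F2684
G1 X136.9829 Y39.8183
G1 X67.5465 Y25.5039
M5
G0 X275.7913 Y74.1129
M3 S319
G1 X172.9575 Y81.2230 F2684
G1 X85.2700 Y69.1744
G1 X59.1034 Y57.2534
G1 X328.2295 Y16.3137
G1 X151.1294 Y50.3337
M5
G0 X178.2198 Y93.6952
M3 S319
G1 X241.4308 Y93.6952 F2684
G1 X241.4308 Y41.7750
G1 X178.2198 Y41.7750
G1 X178.2198 Y93.6952
M5
G0 X245.1430 Y91.0149
M3 S899
G1 X262.5760 Y72.5744 F921
G1 X275.8838 Y56.5353
G1 X285.0663 Y42.8978
G1 X290.1235 Y31.6617
G1 X291.0555 Y22.8270
M5
G0 X0.0000 Y0.0000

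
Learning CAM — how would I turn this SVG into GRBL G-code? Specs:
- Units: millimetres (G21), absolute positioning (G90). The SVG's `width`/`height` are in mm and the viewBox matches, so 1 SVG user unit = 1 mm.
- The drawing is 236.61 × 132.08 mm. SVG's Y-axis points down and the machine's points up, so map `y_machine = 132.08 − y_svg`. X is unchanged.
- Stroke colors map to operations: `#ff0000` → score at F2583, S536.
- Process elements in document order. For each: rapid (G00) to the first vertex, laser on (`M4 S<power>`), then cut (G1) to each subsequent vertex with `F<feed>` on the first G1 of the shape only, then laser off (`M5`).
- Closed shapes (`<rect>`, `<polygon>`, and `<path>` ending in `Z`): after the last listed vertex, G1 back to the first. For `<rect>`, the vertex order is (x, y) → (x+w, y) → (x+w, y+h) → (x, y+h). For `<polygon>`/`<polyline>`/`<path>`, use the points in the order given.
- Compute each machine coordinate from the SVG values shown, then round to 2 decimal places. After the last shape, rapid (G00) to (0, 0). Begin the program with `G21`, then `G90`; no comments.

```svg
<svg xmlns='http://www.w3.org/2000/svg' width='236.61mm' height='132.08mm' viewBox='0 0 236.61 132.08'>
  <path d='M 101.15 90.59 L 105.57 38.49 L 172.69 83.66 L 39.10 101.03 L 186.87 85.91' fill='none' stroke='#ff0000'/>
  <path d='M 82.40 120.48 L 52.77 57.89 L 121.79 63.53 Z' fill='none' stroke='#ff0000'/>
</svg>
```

G21
G90
G00 X101.15 Y41.49
M4 S536
G1 X105.57 Y93.59 F2583
G1 X172.69 Y48.42
G1 X39.10 Y31.05
G1 X186.87 Y46.17
M5
G00 X82.40 Y11.60
M4 S536
G1 X52.77 Y74.19 F2583
G1 X121.79 Y68.55
G1 X82.40 Y11.60
M5
G00 X0.00 Y0.00

1 u = 1 mm; y_m = 132.08 − y.

[1] `<path>` open polyline, #ff0000→score S536 F2583: (101.15,41.49) → (105.57,93.59) → (172.69,48.42) → (39.10,31.05) → (186.87,46.17)

[2] `<path>` regular polygon, #ff0000→score S536 F2583: (82.40,11.60) → (52.77,74.19) → (121.79,68.55) → (82.40,11.60) (closed)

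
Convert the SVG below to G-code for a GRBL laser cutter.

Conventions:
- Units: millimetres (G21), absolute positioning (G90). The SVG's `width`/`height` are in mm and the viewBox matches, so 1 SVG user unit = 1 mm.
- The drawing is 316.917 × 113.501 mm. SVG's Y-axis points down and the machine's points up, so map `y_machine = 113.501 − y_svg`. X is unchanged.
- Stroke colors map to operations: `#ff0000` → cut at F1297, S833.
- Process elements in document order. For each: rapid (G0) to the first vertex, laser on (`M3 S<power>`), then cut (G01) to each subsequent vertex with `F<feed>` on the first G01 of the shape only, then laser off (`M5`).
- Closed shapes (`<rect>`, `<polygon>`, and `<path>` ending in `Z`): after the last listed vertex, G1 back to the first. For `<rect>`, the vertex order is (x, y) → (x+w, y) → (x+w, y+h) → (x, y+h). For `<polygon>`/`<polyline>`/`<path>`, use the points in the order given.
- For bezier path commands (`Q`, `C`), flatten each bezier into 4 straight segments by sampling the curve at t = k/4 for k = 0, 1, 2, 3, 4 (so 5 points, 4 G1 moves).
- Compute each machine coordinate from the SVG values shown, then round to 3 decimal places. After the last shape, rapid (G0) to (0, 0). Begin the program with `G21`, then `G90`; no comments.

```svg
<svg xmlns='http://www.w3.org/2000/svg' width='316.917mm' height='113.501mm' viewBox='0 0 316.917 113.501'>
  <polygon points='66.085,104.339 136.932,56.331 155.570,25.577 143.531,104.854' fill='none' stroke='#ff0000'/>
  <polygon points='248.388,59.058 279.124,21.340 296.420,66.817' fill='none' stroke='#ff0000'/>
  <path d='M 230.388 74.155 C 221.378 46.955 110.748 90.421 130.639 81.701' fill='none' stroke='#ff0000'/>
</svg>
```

1 u = 1 mm; y_m = 113.501 − y.

[1] `<polygon>` closed polygon, #ff0000→cut S833 F1297: (66.085,9.162) → (136.932,57.170) → (155.570,87.924) → (143.531,8.647) → (66.085,9.162) (closed)

[2] `<polygon>` regular polygon, #ff0000→cut S833 F1297: (248.388,54.443) → (279.124,92.161) → (296.420,46.684) → (248.388,54.443) (closed)

[3] `<path>` cubic bezier, #ff0000→cut S833 F1297: (230.388,39.346) → (208.204,48.416) → (169.676,42.503) → (136.566,33.125) → (130.639,31.800)

G21
G90
G0 X66.085 Y9.162
M3 S833
G01 X136.932 Y57.170 F1297
G01 X155.570 Y87.924
G01 X143.531 Y8.647
G01 X66.085 Y9.162
M5
G0 X248.388 Y54.443
M3 S833
G01 X279.124 Y92.161 F1297
G01 X296.420 Y46.684
G01 X248.388 Y54.443
M5
G0 X230.388 Y39.346
M3 S833
G01 X208.204 Y48.416 F1297
G01 X169.676 Y42.503
G01 X136.566 Y33.125
G01 X130.639 Y31.800
M5
G0 X0.000 Y0.000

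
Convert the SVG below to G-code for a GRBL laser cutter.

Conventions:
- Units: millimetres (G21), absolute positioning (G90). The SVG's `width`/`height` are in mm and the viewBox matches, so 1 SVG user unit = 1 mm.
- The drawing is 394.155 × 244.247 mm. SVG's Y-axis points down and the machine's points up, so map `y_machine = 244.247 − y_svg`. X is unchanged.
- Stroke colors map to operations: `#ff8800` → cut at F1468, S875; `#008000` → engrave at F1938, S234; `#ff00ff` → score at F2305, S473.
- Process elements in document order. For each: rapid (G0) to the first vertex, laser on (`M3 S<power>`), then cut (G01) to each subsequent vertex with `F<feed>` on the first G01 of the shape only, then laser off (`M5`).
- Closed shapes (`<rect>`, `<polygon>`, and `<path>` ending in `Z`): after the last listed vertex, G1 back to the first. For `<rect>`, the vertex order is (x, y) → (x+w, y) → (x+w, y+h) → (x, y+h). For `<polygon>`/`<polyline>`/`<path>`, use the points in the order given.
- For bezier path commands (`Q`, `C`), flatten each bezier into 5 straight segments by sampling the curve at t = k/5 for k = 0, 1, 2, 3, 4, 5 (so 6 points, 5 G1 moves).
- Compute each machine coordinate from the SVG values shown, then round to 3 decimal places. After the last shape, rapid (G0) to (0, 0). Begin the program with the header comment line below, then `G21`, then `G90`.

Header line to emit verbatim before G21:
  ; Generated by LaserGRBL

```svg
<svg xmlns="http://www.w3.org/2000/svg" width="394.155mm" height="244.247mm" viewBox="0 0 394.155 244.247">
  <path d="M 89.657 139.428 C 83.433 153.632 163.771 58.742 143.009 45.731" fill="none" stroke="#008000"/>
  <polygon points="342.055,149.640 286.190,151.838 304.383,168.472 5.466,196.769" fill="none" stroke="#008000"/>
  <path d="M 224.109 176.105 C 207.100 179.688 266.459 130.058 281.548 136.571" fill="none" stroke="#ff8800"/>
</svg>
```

; Generated by LaserGRBL
G21
G90
G0 X89.657 Y104.819
M3 S234
G01 X94.809 Y107.860 F1938
G01 X111.728 Y127.917
G01 X131.406 Y155.823
G01 X144.835 Y182.412
G01 X143.009 Y198.516
M5
G0 X342.055 Y94.607
M3 S234
G01 X286.190 Y92.409 F1938
G01 X304.383 Y75.775
G01 X5.466 Y47.478
G01 X342.055 Y94.607
M5
G0 X224.109 Y68.142
M3 S875
G01 X222.103 Y71.503 F1468
G01 X232.634 Y82.386
G01 X249.912 Y95.542
G01 X268.147 Y105.721
G01 X281.548 Y107.676
M5
G0 X0.000 Y0.000

Since the viewBox matches the mm dimensions, user units are millimetres directly. The only transform is the Y-flip y_m = 244.247 − y_svg.

Shape 1 is a cubic bezier drawn with `<path>`. Its stroke #008000 means engrave at S234, F1938. After flipping Y the toolpath is (89.657,104.819) → (94.809,107.860) → (111.728,127.917) → (131.406,155.823) → (144.835,182.412) → (143.009,198.516).

Shape 2 is a closed polygon drawn with `<polygon>`. Its stroke #008000 means engrave at S234, F1938. After flipping Y the toolpath is (342.055,94.607) → (286.190,92.409) → (304.383,75.775) → (5.466,47.478) → (342.055,94.607), returning to the start.

Shape 3 is a cubic bezier drawn with `<path>`. Its stroke #ff8800 means cut at S875, F1468. After flipping Y the toolpath is (224.109,68.142) → (222.103,71.503) → (232.634,82.386) → (249.912,95.542) → (268.147,105.721) → (281.548,107.676).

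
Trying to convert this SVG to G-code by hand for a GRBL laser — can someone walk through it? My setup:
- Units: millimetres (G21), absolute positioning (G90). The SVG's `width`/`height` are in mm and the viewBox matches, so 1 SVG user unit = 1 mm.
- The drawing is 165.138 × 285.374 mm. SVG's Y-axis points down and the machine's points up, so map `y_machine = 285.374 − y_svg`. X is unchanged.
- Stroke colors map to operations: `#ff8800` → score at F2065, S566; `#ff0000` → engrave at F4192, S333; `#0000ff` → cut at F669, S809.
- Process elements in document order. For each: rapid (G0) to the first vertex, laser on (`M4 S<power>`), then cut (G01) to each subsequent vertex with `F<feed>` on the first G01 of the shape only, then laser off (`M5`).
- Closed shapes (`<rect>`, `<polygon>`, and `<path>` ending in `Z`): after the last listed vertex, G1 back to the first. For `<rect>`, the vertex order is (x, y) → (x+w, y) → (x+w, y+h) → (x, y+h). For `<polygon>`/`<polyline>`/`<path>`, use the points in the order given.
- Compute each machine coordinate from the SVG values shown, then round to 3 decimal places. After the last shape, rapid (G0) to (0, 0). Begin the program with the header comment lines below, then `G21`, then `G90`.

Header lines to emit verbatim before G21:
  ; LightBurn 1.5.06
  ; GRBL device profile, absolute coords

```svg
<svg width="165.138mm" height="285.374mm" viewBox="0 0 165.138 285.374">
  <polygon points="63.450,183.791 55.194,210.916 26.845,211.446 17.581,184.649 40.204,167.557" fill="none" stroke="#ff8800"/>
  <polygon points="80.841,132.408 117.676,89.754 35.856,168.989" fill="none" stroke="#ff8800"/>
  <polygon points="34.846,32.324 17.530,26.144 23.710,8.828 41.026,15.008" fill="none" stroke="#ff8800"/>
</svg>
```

; LightBurn 1.5.06
; GRBL device profile, absolute coords
G21
G90
G0 X63.450 Y101.583
M4 S566
G01 X55.194 Y74.458 F2065
G01 X26.845 Y73.928
G01 X17.581 Y100.725
G01 X40.204 Y117.817
G01 X63.450 Y101.583
M5
G0 X80.841 Y152.966
M4 S566
G01 X117.676 Y195.620 F2065
G01 X35.856 Y116.385
G01 X80.841 Y152.966
M5
G0 X34.846 Y253.050
M4 S566
G01 X17.530 Y259.230 F2065
G01 X23.710 Y276.546
G01 X41.026 Y270.366
G01 X34.846 Y253.050
M5
G0 X0.000 Y0.000

viewBox `0 0 165.138 285.374` with mm width/height → 1 unit = 1 mm. Flip: y_m = 285.374 − y_svg.

**Shape 1** — `<polygon>` regular polygon, stroke `#ff8800` → score (S566, F2065). Machine vertices: (63.450,101.583) → (55.194,74.458) → (26.845,73.928) → (17.581,100.725) → (40.204,117.817) → (63.450,101.583). Closed: final G1 returns to the first vertex.

**Shape 2** — `<polygon>` closed polygon, stroke `#ff8800` → score (S566, F2065). Machine vertices: (80.841,152.966) → (117.676,195.620) → (35.856,116.385) → (80.841,152.966). Closed: final G1 returns to the first vertex.

**Shape 3** — `<polygon>` regular polygon, stroke `#ff8800` → score (S566, F2065). Machine vertices: (34.846,253.050) → (17.530,259.230) → (23.710,276.546) → (41.026,270.366) → (34.846,253.050). Closed: final G1 returns to the first vertex.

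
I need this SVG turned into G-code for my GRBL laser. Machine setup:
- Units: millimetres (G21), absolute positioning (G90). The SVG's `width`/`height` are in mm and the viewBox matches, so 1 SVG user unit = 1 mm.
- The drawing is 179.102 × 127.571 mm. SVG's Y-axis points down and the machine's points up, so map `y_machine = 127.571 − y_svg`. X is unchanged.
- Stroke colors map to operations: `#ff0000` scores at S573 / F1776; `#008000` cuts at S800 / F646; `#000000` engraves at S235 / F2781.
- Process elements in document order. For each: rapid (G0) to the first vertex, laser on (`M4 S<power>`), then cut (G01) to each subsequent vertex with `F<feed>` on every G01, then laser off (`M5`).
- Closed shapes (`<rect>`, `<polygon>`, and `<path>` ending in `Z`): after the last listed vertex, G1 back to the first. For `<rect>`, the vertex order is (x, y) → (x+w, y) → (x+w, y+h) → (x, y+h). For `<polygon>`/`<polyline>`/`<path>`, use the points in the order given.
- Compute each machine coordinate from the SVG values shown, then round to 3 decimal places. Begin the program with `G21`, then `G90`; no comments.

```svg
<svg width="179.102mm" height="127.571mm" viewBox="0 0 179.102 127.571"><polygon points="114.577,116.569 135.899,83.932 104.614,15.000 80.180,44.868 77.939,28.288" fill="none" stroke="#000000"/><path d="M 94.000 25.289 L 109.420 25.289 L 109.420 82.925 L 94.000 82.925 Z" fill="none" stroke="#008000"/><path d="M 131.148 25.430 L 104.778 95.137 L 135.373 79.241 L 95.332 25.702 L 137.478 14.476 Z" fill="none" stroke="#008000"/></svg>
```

viewBox `0 0 179.102 127.571` with mm width/height → 1 unit = 1 mm. Flip: y_m = 127.571 − y_svg.

**Shape 1** — `<polygon>` closed polygon, stroke `#000000` → engrave (S235, F2781). Machine vertices: (114.577,11.002) → (135.899,43.639) → (104.614,112.571) → (80.180,82.703) → (77.939,99.283) → (114.577,11.002). Closed: final G1 returns to the first vertex.

**Shape 2** — `<path>` rectangle, stroke `#008000` → cut (S800, F646). Machine vertices: (94.000,102.282) → (109.420,102.282) → (109.420,44.646) → (94.000,44.646) → (94.000,102.282). Closed: final G1 returns to the first vertex.

**Shape 3** — `<path>` closed polygon, stroke `#008000` → cut (S800, F646). Machine vertices: (131.148,102.141) → (104.778,32.434) → (135.373,48.330) → (95.332,101.869) → (137.478,113.095) → (131.148,102.141). Closed: final G1 returns to the first vertex.

G21
G90
G0 X114.577 Y11.002
M4 S235
G01 X135.899 Y43.639 F2781
G01 X104.614 Y112.571 F2781
G01 X80.180 Y82.703 F2781
G01 X77.939 Y99.283 F2781
G01 X114.577 Y11.002 F2781
M5
G0 X94.000 Y102.282
M4 S800
G01 X109.420 Y102.282 F646
G01 X109.420 Y44.646 F646
G01 X94.000 Y44.646 F646
G01 X94.000 Y102.282 F646
M5
G0 X131.148 Y102.141
M4 S800
G01 X104.778 Y32.434 F646
G01 X135.373 Y48.330 F646
G01 X95.332 Y101.869 F646
G01 X137.478 Y113.095 F646
G01 X131.148 Y102.141 F646
M5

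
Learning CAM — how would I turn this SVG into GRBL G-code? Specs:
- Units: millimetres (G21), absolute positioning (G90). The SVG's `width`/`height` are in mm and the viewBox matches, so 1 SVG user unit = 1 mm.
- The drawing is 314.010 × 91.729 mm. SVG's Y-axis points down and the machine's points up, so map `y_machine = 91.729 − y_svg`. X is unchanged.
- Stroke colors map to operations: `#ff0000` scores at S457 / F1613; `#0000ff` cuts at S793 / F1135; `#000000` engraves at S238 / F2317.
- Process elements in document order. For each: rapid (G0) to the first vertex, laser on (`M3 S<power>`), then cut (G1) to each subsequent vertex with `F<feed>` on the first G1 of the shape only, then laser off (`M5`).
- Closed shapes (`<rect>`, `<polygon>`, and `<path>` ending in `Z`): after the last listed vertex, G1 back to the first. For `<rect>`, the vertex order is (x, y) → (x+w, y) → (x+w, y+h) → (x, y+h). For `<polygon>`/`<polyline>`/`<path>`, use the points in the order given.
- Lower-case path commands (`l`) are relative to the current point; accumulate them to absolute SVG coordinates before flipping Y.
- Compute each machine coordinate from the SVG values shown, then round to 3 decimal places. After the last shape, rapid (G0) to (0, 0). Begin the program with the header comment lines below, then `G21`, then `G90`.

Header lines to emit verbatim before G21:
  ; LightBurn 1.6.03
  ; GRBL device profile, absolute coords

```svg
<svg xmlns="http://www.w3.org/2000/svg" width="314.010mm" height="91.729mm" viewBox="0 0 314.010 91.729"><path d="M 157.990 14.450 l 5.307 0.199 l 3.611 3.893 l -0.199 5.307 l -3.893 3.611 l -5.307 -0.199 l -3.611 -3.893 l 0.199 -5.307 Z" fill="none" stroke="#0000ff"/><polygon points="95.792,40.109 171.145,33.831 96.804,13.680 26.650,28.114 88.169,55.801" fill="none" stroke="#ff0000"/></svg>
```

viewBox `0 0 314.010 91.729` with mm width/height → 1 unit = 1 mm. Flip: y_m = 91.729 − y_svg.

**Shape 1** — `<path>` regular polygon, stroke `#0000ff` → cut (S793, F1135). Machine vertices: (157.990,77.279) → (163.297,77.080) → (166.908,73.187) → (166.709,67.880) → (162.816,64.269) → (157.509,64.468) → (153.898,68.361) → (154.097,73.668) → (157.990,77.279). Closed: final G1 returns to the first vertex.

**Shape 2** — `<polygon>` closed polygon, stroke `#ff0000` → score (S457, F1613). Machine vertices: (95.792,51.620) → (171.145,57.898) → (96.804,78.049) → (26.650,63.615) → (88.169,35.928) → (95.792,51.620). Closed: final G1 returns to the first vertex.

; LightBurn 1.6.03
; GRBL device profile, absolute coords
G21
G90
G0 X157.990 Y77.279
M3 S793
G1 X163.297 Y77.080 F1135
G1 X166.908 Y73.187
G1 X166.709 Y67.880
G1 X162.816 Y64.269
G1 X157.509 Y64.468
G1 X153.898 Y68.361
G1 X154.097 Y73.668
G1 X157.990 Y77.279
M5
G0 X95.792 Y51.620
M3 S457
G1 X171.145 Y57.898 F1613
G1 X96.804 Y78.049
G1 X26.650 Y63.615
G1 X88.169 Y35.928
G1 X95.792 Y51.620
M5
G0 X0.000 Y0.000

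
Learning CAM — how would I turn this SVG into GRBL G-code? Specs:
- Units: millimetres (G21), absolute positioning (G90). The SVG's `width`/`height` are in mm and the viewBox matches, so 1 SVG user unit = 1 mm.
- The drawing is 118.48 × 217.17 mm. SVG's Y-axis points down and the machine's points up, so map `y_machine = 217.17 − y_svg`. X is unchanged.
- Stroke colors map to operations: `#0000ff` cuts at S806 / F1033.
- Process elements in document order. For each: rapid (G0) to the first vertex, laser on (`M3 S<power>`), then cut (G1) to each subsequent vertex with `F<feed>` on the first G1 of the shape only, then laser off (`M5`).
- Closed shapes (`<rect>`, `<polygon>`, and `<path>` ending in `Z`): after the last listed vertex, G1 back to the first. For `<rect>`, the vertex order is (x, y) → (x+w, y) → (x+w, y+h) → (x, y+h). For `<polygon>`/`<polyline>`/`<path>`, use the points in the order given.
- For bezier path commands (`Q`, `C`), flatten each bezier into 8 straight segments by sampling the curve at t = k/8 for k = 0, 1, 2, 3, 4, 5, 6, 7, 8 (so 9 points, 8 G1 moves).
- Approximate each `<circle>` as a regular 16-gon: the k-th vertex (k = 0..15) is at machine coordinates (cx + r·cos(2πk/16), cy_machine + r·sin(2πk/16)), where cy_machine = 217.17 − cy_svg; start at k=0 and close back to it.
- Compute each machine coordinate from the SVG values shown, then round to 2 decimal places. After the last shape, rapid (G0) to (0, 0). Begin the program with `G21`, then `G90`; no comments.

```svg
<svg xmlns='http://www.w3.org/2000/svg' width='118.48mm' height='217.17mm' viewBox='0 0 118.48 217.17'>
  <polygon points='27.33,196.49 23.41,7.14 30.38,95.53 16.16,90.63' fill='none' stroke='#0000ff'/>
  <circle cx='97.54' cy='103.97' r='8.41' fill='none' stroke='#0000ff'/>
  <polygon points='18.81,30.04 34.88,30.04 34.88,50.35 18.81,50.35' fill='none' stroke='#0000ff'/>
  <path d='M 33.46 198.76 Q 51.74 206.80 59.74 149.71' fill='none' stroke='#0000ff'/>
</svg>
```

viewBox `0 0 118.48 217.17` with mm width/height → 1 unit = 1 mm. Flip: y_m = 217.17 − y_svg.

**Shape 1** — `<polygon>` closed polygon, stroke `#0000ff` → cut (S806, F1033). Machine vertices: (27.33,20.68) → (23.41,210.03) → (30.38,121.64) → (16.16,126.54) → (27.33,20.68). Closed: final G1 returns to the first vertex.

**Shape 2** — `<circle>` circle, stroke `#0000ff` → cut (S806, F1033). Machine vertices: (105.95,113.20) → (105.31,116.42) → (103.49,119.15) → (100.76,120.97) → (97.54,121.61) → (94.32,120.97) → (91.59,119.15) → (89.77,116.42) → (89.13,113.20) → (89.77,109.98) → (91.59,107.25) → (94.32,105.43) → (97.54,104.79) → (100.76,105.43) → (103.49,107.25) → (105.31,109.98) → (105.95,113.20). Closed: final G1 returns to the first vertex.

**Shape 3** — `<polygon>` rectangle, stroke `#0000ff` → cut (S806, F1033). Machine vertices: (18.81,187.13) → (34.88,187.13) → (34.88,166.82) → (18.81,166.82) → (18.81,187.13). Closed: final G1 returns to the first vertex.

**Shape 4** — `<path>` quadratic bezier, stroke `#0000ff` → cut (S806, F1033). Control points (SVG): P0=(33.46,198.76), P1=(51.74,206.80), P2=(59.74,149.71); sampled at t=k/8. Machine vertices: (33.46,18.41) → (37.87,17.42) → (41.96,18.46) → (45.72,21.54) → (49.17,26.65) → (52.29,33.80) → (55.10,42.99) → (57.58,54.21) → (59.74,67.46). Open path.

G21
G90
G0 X27.33 Y20.68
M3 S806
G1 X23.41 Y210.03 F1033
G1 X30.38 Y121.64
G1 X16.16 Y126.54
G1 X27.33 Y20.68
M5
G0 X105.95 Y113.20
M3 S806
G1 X105.31 Y116.42 F1033
G1 X103.49 Y119.15
G1 X100.76 Y120.97
G1 X97.54 Y121.61
G1 X94.32 Y120.97
G1 X91.59 Y119.15
G1 X89.77 Y116.42
G1 X89.13 Y113.20
G1 X89.77 Y109.98
G1 X91.59 Y107.25
G1 X94.32 Y105.43
G1 X97.54 Y104.79
G1 X100.76 Y105.43
G1 X103.49 Y107.25
G1 X105.31 Y109.98
G1 X105.95 Y113.20
M5
G0 X18.81 Y187.13
M3 S806
G1 X34.88 Y187.13 F1033
G1 X34.88 Y166.82
G1 X18.81 Y166.82
G1 X18.81 Y187.13
M5
G0 X33.46 Y18.41
M3 S806
G1 X37.87 Y17.42 F1033
G1 X41.96 Y18.46
G1 X45.72 Y21.54
G1 X49.17 Y26.65
G1 X52.29 Y33.80
G1 X55.10 Y42.99
G1 X57.58 Y54.21
G1 X59.74 Y67.46
M5
G0 X0.00 Y0.00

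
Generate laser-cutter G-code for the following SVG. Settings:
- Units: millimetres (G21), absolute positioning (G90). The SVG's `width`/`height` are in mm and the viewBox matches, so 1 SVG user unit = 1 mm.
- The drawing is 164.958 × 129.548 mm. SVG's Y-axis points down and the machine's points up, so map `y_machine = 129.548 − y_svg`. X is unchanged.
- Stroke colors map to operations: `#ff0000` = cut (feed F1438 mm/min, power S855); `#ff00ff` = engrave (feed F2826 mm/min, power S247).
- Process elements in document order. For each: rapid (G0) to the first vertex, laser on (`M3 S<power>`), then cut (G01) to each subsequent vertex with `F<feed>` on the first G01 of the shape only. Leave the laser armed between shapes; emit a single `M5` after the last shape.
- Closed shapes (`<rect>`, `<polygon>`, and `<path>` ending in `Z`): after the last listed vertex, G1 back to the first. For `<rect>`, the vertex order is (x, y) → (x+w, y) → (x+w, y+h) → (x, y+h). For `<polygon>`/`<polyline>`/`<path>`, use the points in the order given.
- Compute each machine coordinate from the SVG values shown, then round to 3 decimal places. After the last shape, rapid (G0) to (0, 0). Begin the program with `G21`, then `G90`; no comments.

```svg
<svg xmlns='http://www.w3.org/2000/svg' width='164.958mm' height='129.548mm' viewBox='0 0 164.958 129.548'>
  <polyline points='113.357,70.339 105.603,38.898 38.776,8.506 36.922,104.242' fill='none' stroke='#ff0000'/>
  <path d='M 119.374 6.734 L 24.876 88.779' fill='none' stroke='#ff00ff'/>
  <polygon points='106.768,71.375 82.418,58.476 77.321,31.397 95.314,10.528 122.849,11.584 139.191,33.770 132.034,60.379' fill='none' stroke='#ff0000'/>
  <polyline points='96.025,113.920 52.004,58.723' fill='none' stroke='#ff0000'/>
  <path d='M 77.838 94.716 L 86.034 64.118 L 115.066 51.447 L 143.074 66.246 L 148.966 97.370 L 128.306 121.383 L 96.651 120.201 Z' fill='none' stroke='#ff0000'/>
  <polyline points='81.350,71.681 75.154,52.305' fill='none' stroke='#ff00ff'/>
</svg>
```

Since the viewBox matches the mm dimensions, user units are millimetres directly. The only transform is the Y-flip y_m = 129.548 − y_svg.

Shape 1 is a open polyline drawn with `<polyline>`. Its stroke #ff0000 means cut at S855, F1438. After flipping Y the toolpath is (113.357,59.209) → (105.603,90.650) → (38.776,121.042) → (36.922,25.306).

Shape 2 is a line segment drawn with `<path>`. Its stroke #ff00ff means engrave at S247, F2826. After flipping Y the toolpath is (119.374,122.814) → (24.876,40.769).

Shape 3 is a regular polygon drawn with `<polygon>`. Its stroke #ff0000 means cut at S855, F1438. After flipping Y the toolpath is (106.768,58.173) → (82.418,71.072) → (77.321,98.151) → (95.314,119.020) → (122.849,117.964) → (139.191,95.778) → (132.034,69.169) → (106.768,58.173), returning to the start.

Shape 4 is a line segment drawn with `<polyline>`. Its stroke #ff0000 means cut at S855, F1438. After flipping Y the toolpath is (96.025,15.628) → (52.004,70.825).

Shape 5 is a regular polygon drawn with `<path>`. Its stroke #ff0000 means cut at S855, F1438. After flipping Y the toolpath is (77.838,34.832) → (86.034,65.430) → (115.066,78.101) → (143.074,63.302) → (148.966,32.178) → (128.306,8.165) → (96.651,9.347) → (77.838,34.832), returning to the start.

Shape 6 is a line segment drawn with `<polyline>`. Its stroke #ff00ff means engrave at S247, F2826. After flipping Y the toolpath is (81.350,57.867) → (75.154,77.243).

G21
G90
G0 X113.357 Y59.209
M3 S855
G01 X105.603 Y90.650 F1438
G01 X38.776 Y121.042
G01 X36.922 Y25.306
G0 X119.374 Y122.814
M3 S247
G01 X24.876 Y40.769 F2826
G0 X106.768 Y58.173
M3 S855
G01 X82.418 Y71.072 F1438
G01 X77.321 Y98.151
G01 X95.314 Y119.020
G01 X122.849 Y117.964
G01 X139.191 Y95.778
G01 X132.034 Y69.169
G01 X106.768 Y58.173
G0 X96.025 Y15.628
M3 S855
G01 X52.004 Y70.825 F1438
G0 X77.838 Y34.832
M3 S855
G01 X86.034 Y65.430 F1438
G01 X115.066 Y78.101
G01 X143.074 Y63.302
G01 X148.966 Y32.178
G01 X128.306 Y8.165
G01 X96.651 Y9.347
G01 X77.838 Y34.832
G0 X81.350 Y57.867
M3 S247
G01 X75.154 Y77.243 F2826
M5
G0 X0.000 Y0.000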